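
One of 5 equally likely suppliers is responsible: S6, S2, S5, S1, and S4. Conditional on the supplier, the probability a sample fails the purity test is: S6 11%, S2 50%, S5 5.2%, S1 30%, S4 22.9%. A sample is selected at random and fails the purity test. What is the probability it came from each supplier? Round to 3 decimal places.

Since the prior is uniform, the posterior is proportional to the likelihood:
  S6: 0.11
  S2: 0.5
  S5: 0.052
  S1: 0.3
  S4: 0.229
Sum = 1.191.
P(S6 | off-spec) = 0.11/1.191 ≈ 0.092
P(S2 | off-spec) = 0.5/1.191 ≈ 0.420
P(S5 | off-spec) = 0.052/1.191 ≈ 0.044
P(S1 | off-spec) = 0.3/1.191 ≈ 0.252
P(S4 | off-spec) = 0.229/1.191 ≈ 0.192

S6 0.092, S2 0.420, S5 0.044, S1 0.252, S4 0.192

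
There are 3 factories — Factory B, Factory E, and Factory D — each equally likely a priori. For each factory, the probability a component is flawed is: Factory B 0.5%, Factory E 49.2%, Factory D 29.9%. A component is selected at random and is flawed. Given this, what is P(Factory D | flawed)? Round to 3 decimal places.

0.376

Since the prior is uniform, the posterior is proportional to the likelihood:
  Factory B: 0.005
  Factory E: 0.492
  Factory D: 0.299
Normalizing constant = 0.796.
P(Factory D | evidence) = 0.299 / 0.796 ≈ 0.376.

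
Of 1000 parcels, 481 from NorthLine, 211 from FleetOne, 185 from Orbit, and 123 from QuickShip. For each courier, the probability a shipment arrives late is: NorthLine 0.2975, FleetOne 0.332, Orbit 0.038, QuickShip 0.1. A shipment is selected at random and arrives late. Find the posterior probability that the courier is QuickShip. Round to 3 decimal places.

0.053

Unnormalized posteriors (prior × likelihood):
  NorthLine: 0.481 × 0.2975 = 0.1430975
  FleetOne: 0.211 × 0.332 = 0.070052
  Orbit: 0.185 × 0.038 = 0.00703
  QuickShip: 0.123 × 0.1 = 0.0123
Normalizing constant = 0.2324795.
P(QuickShip | evidence) = 0.0123 / 0.2324795 ≈ 0.053.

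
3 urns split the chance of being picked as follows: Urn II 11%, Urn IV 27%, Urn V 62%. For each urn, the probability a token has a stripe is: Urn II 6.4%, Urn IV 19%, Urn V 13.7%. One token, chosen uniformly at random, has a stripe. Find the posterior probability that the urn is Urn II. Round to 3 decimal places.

Compute prior × likelihood for every hypothesis:
  Urn II: 0.11 × 0.064 = 0.00704
  Urn IV: 0.27 × 0.19 = 0.0513
  Urn V: 0.62 × 0.137 = 0.08494
Normalizing constant = 0.14328.
P(Urn II | evidence) = 0.00704 / 0.14328 ≈ 0.049.

0.049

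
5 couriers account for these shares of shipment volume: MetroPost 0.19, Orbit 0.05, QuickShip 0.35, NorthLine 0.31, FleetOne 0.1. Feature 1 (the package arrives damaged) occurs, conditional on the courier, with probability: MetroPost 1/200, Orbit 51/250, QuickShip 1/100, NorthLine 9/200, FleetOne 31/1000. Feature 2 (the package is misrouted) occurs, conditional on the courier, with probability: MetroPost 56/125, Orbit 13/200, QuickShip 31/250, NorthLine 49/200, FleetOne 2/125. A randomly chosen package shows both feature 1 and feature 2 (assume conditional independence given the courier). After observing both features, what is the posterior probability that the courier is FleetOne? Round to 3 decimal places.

Prior × likelihood for each hypothesis:
  MetroPost: 0.19 × 0.005 × 0.448 = 0.0004256
  Orbit: 0.05 × 0.204 × 0.065 = 0.000663
  QuickShip: 0.35 × 0.01 × 0.124 = 0.000434
  NorthLine: 0.31 × 0.045 × 0.245 = 0.00341775
  FleetOne: 0.1 × 0.031 × 0.016 = 0.0000496
Normalizing constant = 0.00498995.
P(FleetOne | evidence) = 0.0000496 / 0.00498995 ≈ 0.010.

0.010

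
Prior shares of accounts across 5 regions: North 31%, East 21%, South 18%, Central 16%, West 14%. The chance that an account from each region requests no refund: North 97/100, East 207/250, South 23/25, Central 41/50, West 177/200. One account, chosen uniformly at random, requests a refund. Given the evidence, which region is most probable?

Taking complements, P(refund | each) = North 0.03, East 0.172, South 0.08, Central 0.18, West 0.115.
By Bayes' rule, posterior ∝ prior × likelihood:
  North: 0.31 × 0.03 = 0.0093
  East: 0.21 × 0.172 = 0.03612
  South: 0.18 × 0.08 = 0.0144
  Central: 0.16 × 0.18 = 0.0288
  West: 0.14 × 0.115 = 0.0161
Sum = 0.10472.
Largest term belongs to East, so East is most probable.

East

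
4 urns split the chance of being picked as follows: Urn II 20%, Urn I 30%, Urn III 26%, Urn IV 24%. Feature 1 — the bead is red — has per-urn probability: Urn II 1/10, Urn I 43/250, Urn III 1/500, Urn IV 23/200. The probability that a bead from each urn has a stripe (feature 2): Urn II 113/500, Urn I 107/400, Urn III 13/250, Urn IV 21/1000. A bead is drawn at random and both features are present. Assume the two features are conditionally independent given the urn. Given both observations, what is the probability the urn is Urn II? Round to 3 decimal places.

0.239

Unnormalized posteriors (prior × likelihood):
  Urn II: 0.2 × 0.1 × 0.226 = 0.00452
  Urn I: 0.3 × 0.172 × 0.2675 = 0.013803
  Urn III: 0.26 × 0.002 × 0.052 = 0.00002704
  Urn IV: 0.24 × 0.115 × 0.021 = 0.0005796
Total = 0.01892964.
P(Urn II | evidence) = 0.00452 / 0.01892964 ≈ 0.239.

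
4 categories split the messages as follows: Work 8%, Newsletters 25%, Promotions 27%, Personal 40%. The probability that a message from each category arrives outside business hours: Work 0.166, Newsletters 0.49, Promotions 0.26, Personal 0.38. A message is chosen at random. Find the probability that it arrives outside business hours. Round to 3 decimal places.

Compute prior × likelihood for every hypothesis:
  Work: 0.08 × 0.166 = 0.01328
  Newsletters: 0.25 × 0.49 = 0.1225
  Promotions: 0.27 × 0.26 = 0.0702
  Personal: 0.4 × 0.38 = 0.152
P(off-hours) = 0.01328 + 0.1225 + 0.0702 + 0.152 = 0.35798 → 0.358.

0.358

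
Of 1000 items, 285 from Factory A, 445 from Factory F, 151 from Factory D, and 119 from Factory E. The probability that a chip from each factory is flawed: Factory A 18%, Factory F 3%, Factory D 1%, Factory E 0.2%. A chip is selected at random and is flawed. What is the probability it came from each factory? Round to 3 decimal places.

Compute prior × likelihood for every hypothesis:
  Factory A: 0.285 × 0.18 = 0.0513
  Factory F: 0.445 × 0.03 = 0.01335
  Factory D: 0.151 × 0.01 = 0.00151
  Factory E: 0.119 × 0.002 = 0.000238
Normalizing constant = 0.066398.
P(Factory A | flawed) = 0.0513/0.066398 ≈ 0.773
P(Factory F | flawed) = 0.01335/0.066398 ≈ 0.201
P(Factory D | flawed) = 0.00151/0.066398 ≈ 0.023
P(Factory E | flawed) = 0.000238/0.066398 ≈ 0.004
(Check: 0.773+0.201+0.023+0.004 = 1.001.)

Factory A 0.773, Factory F 0.201, Factory D 0.023, Factory E 0.004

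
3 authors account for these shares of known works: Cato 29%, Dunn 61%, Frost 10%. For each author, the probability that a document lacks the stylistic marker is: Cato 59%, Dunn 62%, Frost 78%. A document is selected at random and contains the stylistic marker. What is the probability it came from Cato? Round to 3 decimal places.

0.319

Taking complements, P(marker | each) = Cato 0.41, Dunn 0.38, Frost 0.22.
Prior × likelihood for each hypothesis:
  Cato: 0.29 × 0.41 = 0.1189
  Dunn: 0.61 × 0.38 = 0.2318
  Frost: 0.1 × 0.22 = 0.022
Total = 0.3727.
P(Cato | evidence) = 0.1189 / 0.3727 ≈ 0.319.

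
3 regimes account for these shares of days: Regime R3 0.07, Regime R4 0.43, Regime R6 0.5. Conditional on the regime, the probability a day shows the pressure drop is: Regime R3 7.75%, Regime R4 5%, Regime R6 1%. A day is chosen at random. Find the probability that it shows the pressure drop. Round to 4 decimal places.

Prior × likelihood for each hypothesis:
  Regime R3: 0.07 × 0.0775 = 0.005425
  Regime R4: 0.43 × 0.05 = 0.0215
  Regime R6: 0.5 × 0.01 = 0.005
P(drop) = 0.005425 + 0.0215 + 0.005 = 0.031925 → 0.0319.

0.0319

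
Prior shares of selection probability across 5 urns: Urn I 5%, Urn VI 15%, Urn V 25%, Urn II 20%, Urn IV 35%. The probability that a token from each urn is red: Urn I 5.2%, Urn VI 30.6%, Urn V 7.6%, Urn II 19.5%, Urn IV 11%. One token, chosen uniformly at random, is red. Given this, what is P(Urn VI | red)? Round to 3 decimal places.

0.317

Compute prior × likelihood for every hypothesis:
  Urn I: 0.05 × 0.052 = 0.0026
  Urn VI: 0.15 × 0.306 = 0.0459
  Urn V: 0.25 × 0.076 = 0.019
  Urn II: 0.2 × 0.195 = 0.039
  Urn IV: 0.35 × 0.11 = 0.0385
Sum = 0.145.
P(Urn VI | evidence) = 0.0459 / 0.145 ≈ 0.317.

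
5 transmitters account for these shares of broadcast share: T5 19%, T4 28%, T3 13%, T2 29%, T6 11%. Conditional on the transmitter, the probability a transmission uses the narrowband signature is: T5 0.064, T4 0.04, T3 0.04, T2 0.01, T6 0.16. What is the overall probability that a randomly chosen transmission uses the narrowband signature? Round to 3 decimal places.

0.049

Unnormalized posteriors (prior × likelihood):
  T5: 0.19 × 0.064 = 0.01216
  T4: 0.28 × 0.04 = 0.0112
  T3: 0.13 × 0.04 = 0.0052
  T2: 0.29 × 0.01 = 0.0029
  T6: 0.11 × 0.16 = 0.0176
P(narrowband) = 0.01216 + 0.0112 + 0.0052 + 0.0029 + 0.0176 = 0.04906 → 0.049.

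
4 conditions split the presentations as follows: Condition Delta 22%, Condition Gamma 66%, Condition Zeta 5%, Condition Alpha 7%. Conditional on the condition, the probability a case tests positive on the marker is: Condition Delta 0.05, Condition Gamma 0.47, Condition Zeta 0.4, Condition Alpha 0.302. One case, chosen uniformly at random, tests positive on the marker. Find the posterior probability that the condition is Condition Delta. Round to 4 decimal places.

Prior × likelihood for each hypothesis:
  Condition Delta: 0.22 × 0.05 = 0.011
  Condition Gamma: 0.66 × 0.47 = 0.3102
  Condition Zeta: 0.05 × 0.4 = 0.02
  Condition Alpha: 0.07 × 0.302 = 0.02114
Total = 0.36234.
P(Condition Delta | evidence) = 0.011 / 0.36234 ≈ 0.0304.

0.0304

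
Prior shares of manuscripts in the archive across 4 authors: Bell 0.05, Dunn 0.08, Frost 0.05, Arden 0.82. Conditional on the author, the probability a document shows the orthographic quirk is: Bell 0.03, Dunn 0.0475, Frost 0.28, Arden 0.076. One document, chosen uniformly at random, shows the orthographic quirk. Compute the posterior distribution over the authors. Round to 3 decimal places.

Bell 0.018, Dunn 0.047, Frost 0.172, Arden 0.764

Compute prior × likelihood for every hypothesis:
  Bell: 0.05 × 0.03 = 0.0015
  Dunn: 0.08 × 0.0475 = 0.0038
  Frost: 0.05 × 0.28 = 0.014
  Arden: 0.82 × 0.076 = 0.06232
Normalizing constant = 0.08162.
P(Bell | quirk) = 0.0015/0.08162 ≈ 0.018
P(Dunn | quirk) = 0.0038/0.08162 ≈ 0.047
P(Frost | quirk) = 0.014/0.08162 ≈ 0.172
P(Arden | quirk) = 0.06232/0.08162 ≈ 0.764
(Check: 0.018+0.047+0.172+0.764 = 1.001.)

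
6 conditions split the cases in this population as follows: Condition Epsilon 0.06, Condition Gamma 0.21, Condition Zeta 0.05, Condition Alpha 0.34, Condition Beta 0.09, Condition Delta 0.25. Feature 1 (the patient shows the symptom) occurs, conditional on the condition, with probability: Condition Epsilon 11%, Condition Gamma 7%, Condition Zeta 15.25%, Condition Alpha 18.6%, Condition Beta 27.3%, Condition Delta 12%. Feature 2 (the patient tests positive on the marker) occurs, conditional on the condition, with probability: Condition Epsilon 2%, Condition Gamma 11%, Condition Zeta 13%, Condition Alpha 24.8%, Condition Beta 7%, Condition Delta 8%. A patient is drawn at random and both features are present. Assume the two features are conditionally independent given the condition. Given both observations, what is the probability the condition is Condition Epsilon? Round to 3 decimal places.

0.006

By Bayes' rule, posterior ∝ prior × likelihood:
  Condition Epsilon: 0.06 × 0.11 × 0.02 = 0.000132
  Condition Gamma: 0.21 × 0.07 × 0.11 = 0.001617
  Condition Zeta: 0.05 × 0.1525 × 0.13 = 0.00099125
  Condition Alpha: 0.34 × 0.186 × 0.248 = 0.01568352
  Condition Beta: 0.09 × 0.273 × 0.07 = 0.0017199
  Condition Delta: 0.25 × 0.12 × 0.08 = 0.0024
Total = 0.02254367.
P(Condition Epsilon | evidence) = 0.000132 / 0.02254367 ≈ 0.006.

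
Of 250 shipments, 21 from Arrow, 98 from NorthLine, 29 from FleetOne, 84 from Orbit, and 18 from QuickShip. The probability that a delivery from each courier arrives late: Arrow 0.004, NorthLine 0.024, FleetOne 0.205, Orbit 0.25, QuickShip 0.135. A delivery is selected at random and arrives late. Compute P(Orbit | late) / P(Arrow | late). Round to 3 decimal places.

Compute prior × likelihood for every hypothesis:
  Arrow: 0.084 × 0.004 = 0.000336
  NorthLine: 0.392 × 0.024 = 0.009408
  FleetOne: 0.116 × 0.205 = 0.02378
  Orbit: 0.336 × 0.25 = 0.084
  QuickShip: 0.072 × 0.135 = 0.00972
Total = 0.127244.
The ratio is 0.084 / 0.000336 (the normalizer cancels) = 250.000.

250.000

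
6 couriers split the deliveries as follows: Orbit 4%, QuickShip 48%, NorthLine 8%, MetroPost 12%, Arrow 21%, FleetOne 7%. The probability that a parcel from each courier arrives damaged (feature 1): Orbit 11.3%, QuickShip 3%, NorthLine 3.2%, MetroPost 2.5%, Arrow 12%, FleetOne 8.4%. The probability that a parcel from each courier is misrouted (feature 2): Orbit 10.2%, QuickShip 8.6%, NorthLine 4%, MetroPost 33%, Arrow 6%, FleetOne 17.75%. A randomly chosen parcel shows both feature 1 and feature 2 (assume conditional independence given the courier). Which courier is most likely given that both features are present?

Unnormalized posteriors (prior × likelihood):
  Orbit: 0.04 × 0.113 × 0.102 = 0.00046104
  QuickShip: 0.48 × 0.03 × 0.086 = 0.0012384
  NorthLine: 0.08 × 0.032 × 0.04 = 0.0001024
  MetroPost: 0.12 × 0.025 × 0.33 = 0.00099
  Arrow: 0.21 × 0.12 × 0.06 = 0.001512
  FleetOne: 0.07 × 0.084 × 0.1775 = 0.0010437
Sum = 0.00534754.
Largest term belongs to Arrow, so Arrow is most probable.

Arrow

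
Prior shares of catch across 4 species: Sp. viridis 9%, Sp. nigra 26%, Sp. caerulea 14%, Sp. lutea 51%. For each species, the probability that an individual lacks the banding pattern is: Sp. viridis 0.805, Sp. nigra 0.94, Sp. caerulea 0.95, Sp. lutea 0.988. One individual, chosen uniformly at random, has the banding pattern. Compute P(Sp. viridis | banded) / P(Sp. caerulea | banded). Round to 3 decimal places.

2.507

Taking complements, P(banded | each) = Sp. viridis 0.195, Sp. nigra 0.06, Sp. caerulea 0.05, Sp. lutea 0.012.
Compute prior × likelihood for every hypothesis:
  Sp. viridis: 0.09 × 0.195 = 0.01755
  Sp. nigra: 0.26 × 0.06 = 0.0156
  Sp. caerulea: 0.14 × 0.05 = 0.007
  Sp. lutea: 0.51 × 0.012 = 0.00612
Total = 0.04627.
The ratio is 0.01755 / 0.007 (the normalizer cancels) = 2.507.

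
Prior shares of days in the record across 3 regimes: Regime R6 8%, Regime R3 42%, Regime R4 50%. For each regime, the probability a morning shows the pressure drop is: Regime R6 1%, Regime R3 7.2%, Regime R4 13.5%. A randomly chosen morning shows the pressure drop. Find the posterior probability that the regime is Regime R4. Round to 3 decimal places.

By Bayes' rule, posterior ∝ prior × likelihood:
  Regime R6: 0.08 × 0.01 = 0.0008
  Regime R3: 0.42 × 0.072 = 0.03024
  Regime R4: 0.5 × 0.135 = 0.0675
Total = 0.09854.
P(Regime R4 | evidence) = 0.0675 / 0.09854 ≈ 0.685.

0.685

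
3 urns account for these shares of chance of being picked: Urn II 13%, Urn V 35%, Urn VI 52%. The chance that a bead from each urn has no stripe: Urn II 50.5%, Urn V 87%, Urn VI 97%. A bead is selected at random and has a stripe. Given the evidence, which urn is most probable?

Taking complements, P(striped | each) = Urn II 0.495, Urn V 0.13, Urn VI 0.03.
Compute prior × likelihood for every hypothesis:
  Urn II: 0.13 × 0.495 = 0.06435
  Urn V: 0.35 × 0.13 = 0.0455
  Urn VI: 0.52 × 0.03 = 0.0156
Normalizing constant = 0.12545.
Largest term belongs to Urn II, so Urn II is most probable.

Urn II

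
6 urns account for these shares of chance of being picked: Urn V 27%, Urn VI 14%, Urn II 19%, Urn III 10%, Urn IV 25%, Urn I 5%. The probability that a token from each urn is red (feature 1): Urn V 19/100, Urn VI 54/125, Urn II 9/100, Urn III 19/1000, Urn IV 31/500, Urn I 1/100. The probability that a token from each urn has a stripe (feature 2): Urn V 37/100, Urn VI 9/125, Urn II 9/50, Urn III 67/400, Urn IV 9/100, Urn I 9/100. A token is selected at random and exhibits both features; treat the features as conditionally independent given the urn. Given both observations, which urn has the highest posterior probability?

By Bayes' rule, posterior ∝ prior × likelihood:
  Urn V: 0.27 × 0.19 × 0.37 = 0.018981
  Urn VI: 0.14 × 0.432 × 0.072 = 0.00435456
  Urn II: 0.19 × 0.09 × 0.18 = 0.003078
  Urn III: 0.1 × 0.019 × 0.1675 = 0.00031825
  Urn IV: 0.25 × 0.062 × 0.09 = 0.001395
  Urn I: 0.05 × 0.01 × 0.09 = 0.000045
Total = 0.02817181.
Largest term belongs to Urn V, so Urn V is most probable.

Urn V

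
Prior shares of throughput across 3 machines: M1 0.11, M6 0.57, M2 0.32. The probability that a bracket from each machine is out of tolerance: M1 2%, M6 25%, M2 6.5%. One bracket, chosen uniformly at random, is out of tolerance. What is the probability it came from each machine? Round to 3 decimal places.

Unnormalized posteriors (prior × likelihood):
  M1: 0.11 × 0.02 = 0.0022
  M6: 0.57 × 0.25 = 0.1425
  M2: 0.32 × 0.065 = 0.0208
Normalizing constant = 0.1655.
P(M1 | oversize) = 0.0022/0.1655 ≈ 0.013
P(M6 | oversize) = 0.1425/0.1655 ≈ 0.861
P(M2 | oversize) = 0.0208/0.1655 ≈ 0.126

M1 0.013, M6 0.861, M2 0.126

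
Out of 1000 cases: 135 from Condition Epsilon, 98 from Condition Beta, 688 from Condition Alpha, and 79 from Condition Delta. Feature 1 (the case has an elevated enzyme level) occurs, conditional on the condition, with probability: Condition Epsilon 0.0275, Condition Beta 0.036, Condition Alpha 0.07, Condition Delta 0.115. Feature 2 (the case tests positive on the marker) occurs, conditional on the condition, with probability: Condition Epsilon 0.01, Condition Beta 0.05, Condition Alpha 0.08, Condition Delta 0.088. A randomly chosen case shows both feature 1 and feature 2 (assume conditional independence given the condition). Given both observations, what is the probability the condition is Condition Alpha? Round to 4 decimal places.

0.7918

Compute prior × likelihood for every hypothesis:
  Condition Epsilon: 0.135 × 0.0275 × 0.01 = 0.000037125
  Condition Beta: 0.098 × 0.036 × 0.05 = 0.0001764
  Condition Alpha: 0.688 × 0.07 × 0.08 = 0.0038528
  Condition Delta: 0.079 × 0.115 × 0.088 = 0.00079948
Sum = 0.004865805.
P(Condition Alpha | evidence) = 0.0038528 / 0.004865805 ≈ 0.7918.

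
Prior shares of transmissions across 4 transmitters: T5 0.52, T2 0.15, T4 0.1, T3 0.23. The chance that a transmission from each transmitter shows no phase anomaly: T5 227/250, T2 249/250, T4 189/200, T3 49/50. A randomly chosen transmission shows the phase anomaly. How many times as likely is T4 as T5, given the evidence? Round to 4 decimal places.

0.1150

Taking complements, P(anomaly | each) = T5 0.092, T2 0.004, T4 0.055, T3 0.02.
By Bayes' rule, posterior ∝ prior × likelihood:
  T5: 0.52 × 0.092 = 0.04784
  T2: 0.15 × 0.004 = 0.0006
  T4: 0.1 × 0.055 = 0.0055
  T3: 0.23 × 0.02 = 0.0046
Normalizing constant = 0.05854.
The ratio is 0.0055 / 0.04784 (the normalizer cancels) = 0.1150.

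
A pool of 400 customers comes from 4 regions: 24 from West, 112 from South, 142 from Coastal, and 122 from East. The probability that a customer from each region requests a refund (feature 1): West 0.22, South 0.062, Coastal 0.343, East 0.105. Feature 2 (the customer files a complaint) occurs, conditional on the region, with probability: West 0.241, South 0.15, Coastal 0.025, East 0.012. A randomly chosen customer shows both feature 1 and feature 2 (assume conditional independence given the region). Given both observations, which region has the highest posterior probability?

By Bayes' rule, posterior ∝ prior × likelihood:
  West: 0.06 × 0.22 × 0.241 = 0.0031812
  South: 0.28 × 0.062 × 0.15 = 0.002604
  Coastal: 0.355 × 0.343 × 0.025 = 0.003044125
  East: 0.305 × 0.105 × 0.012 = 0.0003843
Total = 0.009213625.
Largest term belongs to West, so West is most probable.

West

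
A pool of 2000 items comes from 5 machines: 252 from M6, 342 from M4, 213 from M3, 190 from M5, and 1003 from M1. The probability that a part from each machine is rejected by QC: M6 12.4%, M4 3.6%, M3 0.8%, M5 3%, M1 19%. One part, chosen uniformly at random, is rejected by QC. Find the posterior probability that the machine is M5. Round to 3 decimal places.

Unnormalized posteriors (prior × likelihood):
  M6: 0.126 × 0.124 = 0.015624
  M4: 0.171 × 0.036 = 0.006156
  M3: 0.1065 × 0.008 = 0.000852
  M5: 0.095 × 0.03 = 0.00285
  M1: 0.5015 × 0.19 = 0.095285
Normalizing constant = 0.120767.
P(M5 | evidence) = 0.00285 / 0.120767 ≈ 0.024.

0.024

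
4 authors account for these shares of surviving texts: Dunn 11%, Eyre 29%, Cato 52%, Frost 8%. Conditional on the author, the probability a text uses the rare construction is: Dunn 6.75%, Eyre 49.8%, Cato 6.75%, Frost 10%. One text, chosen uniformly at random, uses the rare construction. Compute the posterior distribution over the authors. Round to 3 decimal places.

Dunn 0.038, Eyre 0.741, Cato 0.180, Frost 0.041

By Bayes' rule, posterior ∝ prior × likelihood:
  Dunn: 0.11 × 0.0675 = 0.007425
  Eyre: 0.29 × 0.498 = 0.14442
  Cato: 0.52 × 0.0675 = 0.0351
  Frost: 0.08 × 0.1 = 0.008
Sum = 0.194945.
P(Dunn | rare-form) = 0.007425/0.194945 ≈ 0.038
P(Eyre | rare-form) = 0.14442/0.194945 ≈ 0.741
P(Cato | rare-form) = 0.0351/0.194945 ≈ 0.180
P(Frost | rare-form) = 0.008/0.194945 ≈ 0.041
(Check: 0.038+0.741+0.180+0.041 = 1.000.)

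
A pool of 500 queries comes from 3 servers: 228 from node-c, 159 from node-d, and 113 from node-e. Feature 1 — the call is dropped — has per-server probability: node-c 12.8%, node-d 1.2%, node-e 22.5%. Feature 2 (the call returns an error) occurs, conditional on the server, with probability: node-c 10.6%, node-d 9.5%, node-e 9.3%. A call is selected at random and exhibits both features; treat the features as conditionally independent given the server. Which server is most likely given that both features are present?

By Bayes' rule, posterior ∝ prior × likelihood:
  node-c: 0.456 × 0.128 × 0.106 = 0.006187008
  node-d: 0.318 × 0.012 × 0.095 = 0.00036252
  node-e: 0.226 × 0.225 × 0.093 = 0.00472905
Total = 0.011278578.
Largest term belongs to node-c, so node-c is most probable.

node-c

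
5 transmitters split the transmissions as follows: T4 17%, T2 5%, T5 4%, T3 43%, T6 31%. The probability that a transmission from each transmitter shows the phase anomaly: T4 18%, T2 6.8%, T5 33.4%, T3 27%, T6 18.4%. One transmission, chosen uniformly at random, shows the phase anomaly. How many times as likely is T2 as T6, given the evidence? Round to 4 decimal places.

0.0596

Unnormalized posteriors (prior × likelihood):
  T4: 0.17 × 0.18 = 0.0306
  T2: 0.05 × 0.068 = 0.0034
  T5: 0.04 × 0.334 = 0.01336
  T3: 0.43 × 0.27 = 0.1161
  T6: 0.31 × 0.184 = 0.05704
Total = 0.2205.
The ratio is 0.0034 / 0.05704 (the normalizer cancels) = 0.0596.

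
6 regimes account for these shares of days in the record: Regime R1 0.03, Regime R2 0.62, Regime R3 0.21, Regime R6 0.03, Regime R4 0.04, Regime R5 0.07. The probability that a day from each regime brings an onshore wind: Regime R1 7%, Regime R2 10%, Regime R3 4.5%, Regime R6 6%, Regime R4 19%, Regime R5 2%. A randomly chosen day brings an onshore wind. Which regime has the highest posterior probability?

Regime R2

Prior × likelihood for each hypothesis:
  Regime R1: 0.03 × 0.07 = 0.0021
  Regime R2: 0.62 × 0.1 = 0.062
  Regime R3: 0.21 × 0.045 = 0.00945
  Regime R6: 0.03 × 0.06 = 0.0018
  Regime R4: 0.04 × 0.19 = 0.0076
  Regime R5: 0.07 × 0.02 = 0.0014
Normalizing constant = 0.08435.
Largest term belongs to Regime R2, so Regime R2 is most probable.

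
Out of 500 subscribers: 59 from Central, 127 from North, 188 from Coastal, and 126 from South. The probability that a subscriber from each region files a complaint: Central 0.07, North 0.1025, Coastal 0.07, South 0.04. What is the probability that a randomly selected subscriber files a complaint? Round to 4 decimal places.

0.0707

Unnormalized posteriors (prior × likelihood):
  Central: 0.118 × 0.07 = 0.00826
  North: 0.254 × 0.1025 = 0.026035
  Coastal: 0.376 × 0.07 = 0.02632
  South: 0.252 × 0.04 = 0.01008
P(complaint) = 0.00826 + 0.026035 + 0.02632 + 0.01008 = 0.070695 → 0.0707.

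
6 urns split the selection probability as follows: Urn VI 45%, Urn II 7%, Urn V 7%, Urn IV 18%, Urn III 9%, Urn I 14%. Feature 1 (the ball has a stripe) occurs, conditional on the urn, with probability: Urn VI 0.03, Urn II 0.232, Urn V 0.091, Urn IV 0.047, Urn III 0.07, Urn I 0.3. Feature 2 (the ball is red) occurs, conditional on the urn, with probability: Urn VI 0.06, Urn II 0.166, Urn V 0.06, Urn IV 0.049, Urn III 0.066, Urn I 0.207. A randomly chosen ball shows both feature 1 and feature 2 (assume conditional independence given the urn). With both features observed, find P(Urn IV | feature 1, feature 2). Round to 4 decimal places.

By Bayes' rule, posterior ∝ prior × likelihood:
  Urn VI: 0.45 × 0.03 × 0.06 = 0.00081
  Urn II: 0.07 × 0.232 × 0.166 = 0.00269584
  Urn V: 0.07 × 0.091 × 0.06 = 0.0003822
  Urn IV: 0.18 × 0.047 × 0.049 = 0.00041454
  Urn III: 0.09 × 0.07 × 0.066 = 0.0004158
  Urn I: 0.14 × 0.3 × 0.207 = 0.008694
Total = 0.01341238.
P(Urn IV | evidence) = 0.00041454 / 0.01341238 ≈ 0.0309.

0.0309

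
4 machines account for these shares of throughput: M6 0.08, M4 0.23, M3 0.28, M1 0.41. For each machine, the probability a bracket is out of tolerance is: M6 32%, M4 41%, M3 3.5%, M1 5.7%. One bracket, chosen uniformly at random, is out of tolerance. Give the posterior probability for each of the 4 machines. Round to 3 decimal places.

M6 0.167, M4 0.616, M3 0.064, M1 0.153

Compute prior × likelihood for every hypothesis:
  M6: 0.08 × 0.32 = 0.0256
  M4: 0.23 × 0.41 = 0.0943
  M3: 0.28 × 0.035 = 0.0098
  M1: 0.41 × 0.057 = 0.02337
Normalizing constant = 0.15307.
P(M6 | oversize) = 0.0256/0.15307 ≈ 0.167
P(M4 | oversize) = 0.0943/0.15307 ≈ 0.616
P(M3 | oversize) = 0.0098/0.15307 ≈ 0.064
P(M1 | oversize) = 0.02337/0.15307 ≈ 0.153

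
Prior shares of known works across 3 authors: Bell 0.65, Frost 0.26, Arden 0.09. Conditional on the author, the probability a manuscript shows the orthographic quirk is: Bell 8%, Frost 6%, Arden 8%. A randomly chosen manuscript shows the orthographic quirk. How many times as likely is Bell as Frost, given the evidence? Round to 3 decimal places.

Prior × likelihood for each hypothesis:
  Bell: 0.65 × 0.08 = 0.052
  Frost: 0.26 × 0.06 = 0.0156
  Arden: 0.09 × 0.08 = 0.0072
Total = 0.0748.
The ratio is 0.052 / 0.0156 (the normalizer cancels) = 3.333.

3.333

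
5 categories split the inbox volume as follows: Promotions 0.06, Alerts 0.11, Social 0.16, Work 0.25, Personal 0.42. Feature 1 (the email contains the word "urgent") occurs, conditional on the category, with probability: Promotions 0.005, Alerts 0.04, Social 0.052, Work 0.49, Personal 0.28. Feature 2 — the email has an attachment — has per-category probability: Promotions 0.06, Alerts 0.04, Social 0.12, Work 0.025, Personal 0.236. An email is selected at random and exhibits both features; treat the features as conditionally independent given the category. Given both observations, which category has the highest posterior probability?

Prior × likelihood for each hypothesis:
  Promotions: 0.06 × 0.005 × 0.06 = 0.000018
  Alerts: 0.11 × 0.04 × 0.04 = 0.000176
  Social: 0.16 × 0.052 × 0.12 = 0.0009984
  Work: 0.25 × 0.49 × 0.025 = 0.0030625
  Personal: 0.42 × 0.28 × 0.236 = 0.0277536
Sum = 0.0320085.
Largest term belongs to Personal, so Personal is most probable.

Personal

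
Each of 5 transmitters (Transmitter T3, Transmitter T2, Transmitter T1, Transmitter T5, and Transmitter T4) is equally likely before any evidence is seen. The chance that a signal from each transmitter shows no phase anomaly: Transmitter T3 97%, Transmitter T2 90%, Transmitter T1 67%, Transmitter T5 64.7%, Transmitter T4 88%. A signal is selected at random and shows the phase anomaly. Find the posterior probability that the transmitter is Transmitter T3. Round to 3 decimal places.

Taking complements, P(anomaly | each) = Transmitter T3 0.03, Transmitter T2 0.1, Transmitter T1 0.33, Transmitter T5 0.353, Transmitter T4 0.12.
With a uniform prior (1/5 each), posterior ∝ likelihood:
  Transmitter T3: 0.03
  Transmitter T2: 0.1
  Transmitter T1: 0.33
  Transmitter T5: 0.353
  Transmitter T4: 0.12
Normalizing constant = 0.933.
P(Transmitter T3 | evidence) = 0.03 / 0.933 ≈ 0.032.

0.032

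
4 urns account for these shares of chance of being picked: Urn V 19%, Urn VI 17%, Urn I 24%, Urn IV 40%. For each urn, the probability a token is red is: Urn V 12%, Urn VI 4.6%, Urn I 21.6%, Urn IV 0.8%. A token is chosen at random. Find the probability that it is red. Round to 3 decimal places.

Compute prior × likelihood for every hypothesis:
  Urn V: 0.19 × 0.12 = 0.0228
  Urn VI: 0.17 × 0.046 = 0.00782
  Urn I: 0.24 × 0.216 = 0.05184
  Urn IV: 0.4 × 0.008 = 0.0032
P(red) = 0.0228 + 0.00782 + 0.05184 + 0.0032 = 0.08566 → 0.086.

0.086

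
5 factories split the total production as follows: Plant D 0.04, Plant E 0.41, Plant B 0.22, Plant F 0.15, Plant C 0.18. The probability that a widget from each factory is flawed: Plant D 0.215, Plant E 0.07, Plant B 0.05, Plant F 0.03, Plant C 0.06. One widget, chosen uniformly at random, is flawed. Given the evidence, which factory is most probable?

Plant E

Compute prior × likelihood for every hypothesis:
  Plant D: 0.04 × 0.215 = 0.0086
  Plant E: 0.41 × 0.07 = 0.0287
  Plant B: 0.22 × 0.05 = 0.011
  Plant F: 0.15 × 0.03 = 0.0045
  Plant C: 0.18 × 0.06 = 0.0108
Total = 0.0636.
Largest term belongs to Plant E, so Plant E is most probable.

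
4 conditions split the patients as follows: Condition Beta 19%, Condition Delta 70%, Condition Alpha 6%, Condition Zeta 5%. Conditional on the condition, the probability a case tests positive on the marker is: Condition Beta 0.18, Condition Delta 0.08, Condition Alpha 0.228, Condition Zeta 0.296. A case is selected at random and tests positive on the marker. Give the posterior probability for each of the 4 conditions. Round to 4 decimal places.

Condition Beta 0.2882, Condition Delta 0.4719, Condition Alpha 0.1153, Condition Zeta 0.1247

Compute prior × likelihood for every hypothesis:
  Condition Beta: 0.19 × 0.18 = 0.0342
  Condition Delta: 0.7 × 0.08 = 0.056
  Condition Alpha: 0.06 × 0.228 = 0.01368
  Condition Zeta: 0.05 × 0.296 = 0.0148
Sum = 0.11868.
P(Condition Beta | marker-positive) = 0.0342/0.11868 ≈ 0.2882
P(Condition Delta | marker-positive) = 0.056/0.11868 ≈ 0.4719
P(Condition Alpha | marker-positive) = 0.01368/0.11868 ≈ 0.1153
P(Condition Zeta | marker-positive) = 0.0148/0.11868 ≈ 0.1247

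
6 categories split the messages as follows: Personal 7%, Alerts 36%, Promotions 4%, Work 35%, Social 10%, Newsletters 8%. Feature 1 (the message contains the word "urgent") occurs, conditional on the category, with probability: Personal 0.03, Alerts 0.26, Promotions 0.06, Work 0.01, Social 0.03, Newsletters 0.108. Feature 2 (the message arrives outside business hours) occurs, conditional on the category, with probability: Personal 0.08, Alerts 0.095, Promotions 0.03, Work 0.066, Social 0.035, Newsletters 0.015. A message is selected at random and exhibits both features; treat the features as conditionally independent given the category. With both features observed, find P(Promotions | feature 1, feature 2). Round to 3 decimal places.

Unnormalized posteriors (prior × likelihood):
  Personal: 0.07 × 0.03 × 0.08 = 0.000168
  Alerts: 0.36 × 0.26 × 0.095 = 0.008892
  Promotions: 0.04 × 0.06 × 0.03 = 0.000072
  Work: 0.35 × 0.01 × 0.066 = 0.000231
  Social: 0.1 × 0.03 × 0.035 = 0.000105
  Newsletters: 0.08 × 0.108 × 0.015 = 0.0001296
Normalizing constant = 0.0095976.
P(Promotions | evidence) = 0.000072 / 0.0095976 ≈ 0.008.

0.008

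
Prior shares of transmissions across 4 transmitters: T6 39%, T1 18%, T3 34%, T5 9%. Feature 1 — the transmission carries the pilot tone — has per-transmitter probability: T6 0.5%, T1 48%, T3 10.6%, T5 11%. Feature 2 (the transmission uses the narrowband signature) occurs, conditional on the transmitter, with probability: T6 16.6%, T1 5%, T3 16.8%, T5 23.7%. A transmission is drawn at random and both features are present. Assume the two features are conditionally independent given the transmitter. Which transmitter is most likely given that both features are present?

T3

Compute prior × likelihood for every hypothesis:
  T6: 0.39 × 0.005 × 0.166 = 0.0003237
  T1: 0.18 × 0.48 × 0.05 = 0.00432
  T3: 0.34 × 0.106 × 0.168 = 0.00605472
  T5: 0.09 × 0.11 × 0.237 = 0.0023463
Normalizing constant = 0.01304472.
Largest term belongs to T3, so T3 is most probable.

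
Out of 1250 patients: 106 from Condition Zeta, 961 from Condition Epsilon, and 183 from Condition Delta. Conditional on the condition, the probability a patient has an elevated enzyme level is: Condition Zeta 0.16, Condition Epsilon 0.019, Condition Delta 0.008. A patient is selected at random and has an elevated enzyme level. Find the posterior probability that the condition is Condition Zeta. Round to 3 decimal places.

0.462

By Bayes' rule, posterior ∝ prior × likelihood:
  Condition Zeta: 0.0848 × 0.16 = 0.013568
  Condition Epsilon: 0.7688 × 0.019 = 0.0146072
  Condition Delta: 0.1464 × 0.008 = 0.0011712
Total = 0.0293464.
P(Condition Zeta | evidence) = 0.013568 / 0.0293464 ≈ 0.462.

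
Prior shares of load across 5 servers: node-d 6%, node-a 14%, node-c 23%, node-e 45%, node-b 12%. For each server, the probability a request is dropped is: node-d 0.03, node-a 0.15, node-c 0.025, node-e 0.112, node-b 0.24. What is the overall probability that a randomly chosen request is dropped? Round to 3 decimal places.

By Bayes' rule, posterior ∝ prior × likelihood:
  node-d: 0.06 × 0.03 = 0.0018
  node-a: 0.14 × 0.15 = 0.021
  node-c: 0.23 × 0.025 = 0.00575
  node-e: 0.45 × 0.112 = 0.0504
  node-b: 0.12 × 0.24 = 0.0288
P(dropped) = 0.0018 + 0.021 + 0.00575 + 0.0504 + 0.0288 = 0.10775 → 0.108.

0.108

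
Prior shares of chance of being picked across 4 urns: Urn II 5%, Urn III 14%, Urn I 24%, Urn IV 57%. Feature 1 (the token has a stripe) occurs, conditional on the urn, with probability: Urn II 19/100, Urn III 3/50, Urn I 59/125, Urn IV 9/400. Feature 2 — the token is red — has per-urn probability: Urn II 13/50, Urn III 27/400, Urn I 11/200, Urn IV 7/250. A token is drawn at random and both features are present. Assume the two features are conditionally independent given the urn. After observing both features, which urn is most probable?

Unnormalized posteriors (prior × likelihood):
  Urn II: 0.05 × 0.19 × 0.26 = 0.00247
  Urn III: 0.14 × 0.06 × 0.0675 = 0.000567
  Urn I: 0.24 × 0.472 × 0.055 = 0.0062304
  Urn IV: 0.57 × 0.0225 × 0.028 = 0.0003591
Normalizing constant = 0.0096265.
Largest term belongs to Urn I, so Urn I is most probable.

Urn I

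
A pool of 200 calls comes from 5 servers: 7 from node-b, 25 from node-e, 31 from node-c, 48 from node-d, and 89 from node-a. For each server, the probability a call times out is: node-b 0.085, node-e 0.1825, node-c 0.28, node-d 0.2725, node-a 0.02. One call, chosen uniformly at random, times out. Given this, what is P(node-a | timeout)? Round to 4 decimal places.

Compute prior × likelihood for every hypothesis:
  node-b: 0.035 × 0.085 = 0.002975
  node-e: 0.125 × 0.1825 = 0.0228125
  node-c: 0.155 × 0.28 = 0.0434
  node-d: 0.24 × 0.2725 = 0.0654
  node-a: 0.445 × 0.02 = 0.0089
Total = 0.1434875.
P(node-a | evidence) = 0.0089 / 0.1434875 ≈ 0.0620.

0.0620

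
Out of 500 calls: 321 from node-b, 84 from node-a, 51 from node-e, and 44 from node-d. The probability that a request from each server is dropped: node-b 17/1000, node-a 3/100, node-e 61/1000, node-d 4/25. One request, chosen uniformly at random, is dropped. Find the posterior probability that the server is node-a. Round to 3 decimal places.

0.139

By Bayes' rule, posterior ∝ prior × likelihood:
  node-b: 0.642 × 0.017 = 0.010914
  node-a: 0.168 × 0.03 = 0.00504
  node-e: 0.102 × 0.061 = 0.006222
  node-d: 0.088 × 0.16 = 0.01408
Total = 0.036256.
P(node-a | evidence) = 0.00504 / 0.036256 ≈ 0.139.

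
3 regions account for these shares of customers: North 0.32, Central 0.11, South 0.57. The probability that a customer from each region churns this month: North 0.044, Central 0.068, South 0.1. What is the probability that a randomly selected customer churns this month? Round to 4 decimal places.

Unnormalized posteriors (prior × likelihood):
  North: 0.32 × 0.044 = 0.01408
  Central: 0.11 × 0.068 = 0.00748
  South: 0.57 × 0.1 = 0.057
P(churn) = 0.01408 + 0.00748 + 0.057 = 0.07856 → 0.0786.

0.0786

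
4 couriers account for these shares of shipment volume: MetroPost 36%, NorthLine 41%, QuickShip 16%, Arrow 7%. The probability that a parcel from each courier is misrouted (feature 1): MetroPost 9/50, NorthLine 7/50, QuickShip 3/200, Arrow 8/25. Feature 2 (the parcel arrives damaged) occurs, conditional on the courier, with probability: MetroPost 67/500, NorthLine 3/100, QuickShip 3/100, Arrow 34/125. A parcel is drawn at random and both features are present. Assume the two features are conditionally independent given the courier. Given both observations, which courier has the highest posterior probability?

Compute prior × likelihood for every hypothesis:
  MetroPost: 0.36 × 0.18 × 0.134 = 0.0086832
  NorthLine: 0.41 × 0.14 × 0.03 = 0.001722
  QuickShip: 0.16 × 0.015 × 0.03 = 0.000072
  Arrow: 0.07 × 0.32 × 0.272 = 0.0060928
Normalizing constant = 0.01657.
Largest term belongs to MetroPost, so MetroPost is most probable.

MetroPost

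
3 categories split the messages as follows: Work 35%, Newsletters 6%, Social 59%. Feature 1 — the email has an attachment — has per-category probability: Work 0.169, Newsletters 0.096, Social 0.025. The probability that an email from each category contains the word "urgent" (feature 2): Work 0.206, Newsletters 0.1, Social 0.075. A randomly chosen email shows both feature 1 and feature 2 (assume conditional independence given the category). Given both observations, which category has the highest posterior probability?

Work

Unnormalized posteriors (prior × likelihood):
  Work: 0.35 × 0.169 × 0.206 = 0.0121849
  Newsletters: 0.06 × 0.096 × 0.1 = 0.000576
  Social: 0.59 × 0.025 × 0.075 = 0.00110625
Sum = 0.01386715.
Largest term belongs to Work, so Work is most probable.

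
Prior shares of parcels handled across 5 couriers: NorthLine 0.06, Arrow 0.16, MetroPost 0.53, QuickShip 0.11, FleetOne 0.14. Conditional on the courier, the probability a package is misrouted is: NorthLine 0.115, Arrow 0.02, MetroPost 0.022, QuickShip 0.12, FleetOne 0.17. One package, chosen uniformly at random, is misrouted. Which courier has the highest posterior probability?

FleetOne

By Bayes' rule, posterior ∝ prior × likelihood:
  NorthLine: 0.06 × 0.115 = 0.0069
  Arrow: 0.16 × 0.02 = 0.0032
  MetroPost: 0.53 × 0.022 = 0.01166
  QuickShip: 0.11 × 0.12 = 0.0132
  FleetOne: 0.14 × 0.17 = 0.0238
Normalizing constant = 0.05876.
Largest term belongs to FleetOne, so FleetOne is most probable.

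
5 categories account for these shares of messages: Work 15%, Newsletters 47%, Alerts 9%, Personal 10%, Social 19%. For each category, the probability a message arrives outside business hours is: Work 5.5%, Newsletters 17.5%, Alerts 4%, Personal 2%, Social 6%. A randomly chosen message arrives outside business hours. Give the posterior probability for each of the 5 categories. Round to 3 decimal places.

Work 0.077, Newsletters 0.765, Alerts 0.033, Personal 0.019, Social 0.106

By Bayes' rule, posterior ∝ prior × likelihood:
  Work: 0.15 × 0.055 = 0.00825
  Newsletters: 0.47 × 0.175 = 0.08225
  Alerts: 0.09 × 0.04 = 0.0036
  Personal: 0.1 × 0.02 = 0.002
  Social: 0.19 × 0.06 = 0.0114
Total = 0.1075.
P(Work | off-hours) = 0.00825/0.1075 ≈ 0.077
P(Newsletters | off-hours) = 0.08225/0.1075 ≈ 0.765
P(Alerts | off-hours) = 0.0036/0.1075 ≈ 0.033
P(Personal | off-hours) = 0.002/0.1075 ≈ 0.019
P(Social | off-hours) = 0.0114/0.1075 ≈ 0.106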